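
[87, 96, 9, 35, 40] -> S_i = Random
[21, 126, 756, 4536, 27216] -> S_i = 21*6^i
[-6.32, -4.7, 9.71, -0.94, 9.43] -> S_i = Random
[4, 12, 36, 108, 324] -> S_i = 4*3^i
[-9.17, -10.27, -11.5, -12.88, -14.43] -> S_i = -9.17*1.12^i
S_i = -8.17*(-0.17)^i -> [-8.17, 1.39, -0.24, 0.04, -0.01]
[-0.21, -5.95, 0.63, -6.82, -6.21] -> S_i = Random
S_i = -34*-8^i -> [-34, 272, -2176, 17408, -139264]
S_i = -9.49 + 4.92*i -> [-9.49, -4.57, 0.35, 5.27, 10.19]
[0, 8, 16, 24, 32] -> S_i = 0 + 8*i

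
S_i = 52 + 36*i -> [52, 88, 124, 160, 196]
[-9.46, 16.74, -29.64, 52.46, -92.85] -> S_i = -9.46*(-1.77)^i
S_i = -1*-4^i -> [-1, 4, -16, 64, -256]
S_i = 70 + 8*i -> [70, 78, 86, 94, 102]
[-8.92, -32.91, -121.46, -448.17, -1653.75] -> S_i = -8.92*3.69^i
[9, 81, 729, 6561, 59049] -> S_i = 9*9^i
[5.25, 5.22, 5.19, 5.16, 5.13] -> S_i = 5.25 + -0.03*i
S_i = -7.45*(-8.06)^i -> [-7.45, 60.05, -483.98, 3900.87, -31441.01]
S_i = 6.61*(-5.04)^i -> [6.61, -33.31, 167.9, -846.24, 4265.04]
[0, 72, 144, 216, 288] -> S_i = 0 + 72*i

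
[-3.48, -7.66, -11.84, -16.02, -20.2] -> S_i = -3.48 + -4.18*i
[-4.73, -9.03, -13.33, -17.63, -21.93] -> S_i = -4.73 + -4.30*i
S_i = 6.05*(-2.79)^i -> [6.05, -16.88, 47.09, -131.39, 366.58]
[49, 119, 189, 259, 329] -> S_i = 49 + 70*i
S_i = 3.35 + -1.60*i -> [3.35, 1.75, 0.15, -1.45, -3.05]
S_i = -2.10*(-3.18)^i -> [-2.1, 6.68, -21.24, 67.53, -214.75]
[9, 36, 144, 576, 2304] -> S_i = 9*4^i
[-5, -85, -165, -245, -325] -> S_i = -5 + -80*i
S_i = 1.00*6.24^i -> [1.0, 6.24, 38.94, 242.97, 1516.14]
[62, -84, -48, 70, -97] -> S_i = Random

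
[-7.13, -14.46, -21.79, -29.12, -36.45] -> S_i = -7.13 + -7.33*i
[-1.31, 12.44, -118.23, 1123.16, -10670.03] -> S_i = -1.31*(-9.50)^i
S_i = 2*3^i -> [2, 6, 18, 54, 162]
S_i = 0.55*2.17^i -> [0.55, 1.19, 2.59, 5.62, 12.2]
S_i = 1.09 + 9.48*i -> [1.09, 10.57, 20.05, 29.53, 39.01]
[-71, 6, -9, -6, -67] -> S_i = Random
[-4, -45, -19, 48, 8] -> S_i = Random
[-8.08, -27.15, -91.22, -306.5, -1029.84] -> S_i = -8.08*3.36^i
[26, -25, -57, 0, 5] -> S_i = Random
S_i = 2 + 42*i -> [2, 44, 86, 128, 170]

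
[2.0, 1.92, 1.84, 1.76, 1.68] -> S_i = 2.00 + -0.08*i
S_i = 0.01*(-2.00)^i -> [0.01, -0.02, 0.04, -0.08, 0.16]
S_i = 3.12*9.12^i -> [3.12, 28.45, 259.5, 2366.68, 21584.1]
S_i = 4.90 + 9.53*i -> [4.9, 14.43, 23.96, 33.49, 43.02]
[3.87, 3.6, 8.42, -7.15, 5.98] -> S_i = Random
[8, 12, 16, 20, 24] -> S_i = 8 + 4*i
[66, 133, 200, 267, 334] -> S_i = 66 + 67*i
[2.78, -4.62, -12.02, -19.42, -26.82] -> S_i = 2.78 + -7.40*i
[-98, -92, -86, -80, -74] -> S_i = -98 + 6*i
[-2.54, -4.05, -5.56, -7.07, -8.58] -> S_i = -2.54 + -1.51*i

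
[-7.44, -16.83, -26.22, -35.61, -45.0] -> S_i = -7.44 + -9.39*i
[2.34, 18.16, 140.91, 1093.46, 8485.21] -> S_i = 2.34*7.76^i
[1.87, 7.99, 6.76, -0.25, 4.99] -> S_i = Random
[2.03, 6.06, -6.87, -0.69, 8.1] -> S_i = Random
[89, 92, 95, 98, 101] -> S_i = 89 + 3*i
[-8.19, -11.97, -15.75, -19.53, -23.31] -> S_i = -8.19 + -3.78*i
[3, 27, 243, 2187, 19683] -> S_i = 3*9^i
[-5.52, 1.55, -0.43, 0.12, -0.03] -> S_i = -5.52*(-0.28)^i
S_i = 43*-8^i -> [43, -344, 2752, -22016, 176128]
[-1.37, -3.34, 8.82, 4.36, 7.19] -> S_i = Random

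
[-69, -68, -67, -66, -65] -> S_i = -69 + 1*i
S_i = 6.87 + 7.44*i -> [6.87, 14.31, 21.75, 29.19, 36.63]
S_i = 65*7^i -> [65, 455, 3185, 22295, 156065]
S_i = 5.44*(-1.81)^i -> [5.44, -9.85, 17.82, -32.26, 58.39]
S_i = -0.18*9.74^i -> [-0.18, -1.75, -17.08, -166.32, -1619.98]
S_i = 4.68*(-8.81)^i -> [4.68, -41.23, 363.24, -3200.17, 28193.53]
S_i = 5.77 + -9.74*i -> [5.77, -3.97, -13.71, -23.45, -33.19]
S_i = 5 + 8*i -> [5, 13, 21, 29, 37]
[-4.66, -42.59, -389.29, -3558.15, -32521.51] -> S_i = -4.66*9.14^i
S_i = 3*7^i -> [3, 21, 147, 1029, 7203]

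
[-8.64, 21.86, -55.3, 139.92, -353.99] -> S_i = -8.64*(-2.53)^i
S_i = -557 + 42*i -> [-557, -515, -473, -431, -389]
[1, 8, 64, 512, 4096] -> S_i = 1*8^i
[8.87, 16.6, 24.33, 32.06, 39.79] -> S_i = 8.87 + 7.73*i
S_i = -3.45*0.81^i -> [-3.45, -2.79, -2.26, -1.83, -1.49]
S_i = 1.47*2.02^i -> [1.47, 2.97, 6.0, 12.12, 24.48]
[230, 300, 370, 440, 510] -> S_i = 230 + 70*i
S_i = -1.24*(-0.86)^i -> [-1.24, 1.07, -0.92, 0.79, -0.68]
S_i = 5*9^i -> [5, 45, 405, 3645, 32805]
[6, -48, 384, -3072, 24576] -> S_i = 6*-8^i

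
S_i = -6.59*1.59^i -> [-6.59, -10.48, -16.66, -26.49, -42.12]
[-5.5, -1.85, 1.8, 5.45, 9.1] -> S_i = -5.50 + 3.65*i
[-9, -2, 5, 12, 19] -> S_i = -9 + 7*i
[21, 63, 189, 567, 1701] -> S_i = 21*3^i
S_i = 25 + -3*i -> [25, 22, 19, 16, 13]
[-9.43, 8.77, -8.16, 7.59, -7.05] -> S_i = -9.43*(-0.93)^i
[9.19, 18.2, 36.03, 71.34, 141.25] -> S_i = 9.19*1.98^i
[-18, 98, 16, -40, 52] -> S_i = Random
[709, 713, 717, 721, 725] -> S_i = 709 + 4*i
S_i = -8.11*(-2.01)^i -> [-8.11, 16.3, -32.77, 65.86, -132.37]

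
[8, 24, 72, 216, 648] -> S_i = 8*3^i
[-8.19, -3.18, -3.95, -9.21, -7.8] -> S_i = Random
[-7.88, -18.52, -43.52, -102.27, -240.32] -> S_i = -7.88*2.35^i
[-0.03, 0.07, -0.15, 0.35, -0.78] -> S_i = -0.03*(-2.26)^i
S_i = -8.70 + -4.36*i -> [-8.7, -13.06, -17.42, -21.78, -26.14]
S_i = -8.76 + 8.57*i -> [-8.76, -0.19, 8.38, 16.95, 25.52]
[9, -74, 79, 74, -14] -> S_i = Random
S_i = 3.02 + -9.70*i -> [3.02, -6.68, -16.38, -26.08, -35.78]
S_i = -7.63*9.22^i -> [-7.63, -70.35, -648.61, -5980.22, -55137.65]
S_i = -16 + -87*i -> [-16, -103, -190, -277, -364]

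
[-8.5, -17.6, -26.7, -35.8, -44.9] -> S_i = -8.50 + -9.10*i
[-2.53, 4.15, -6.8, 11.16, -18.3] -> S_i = -2.53*(-1.64)^i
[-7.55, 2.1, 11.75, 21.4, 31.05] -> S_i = -7.55 + 9.65*i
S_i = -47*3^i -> [-47, -141, -423, -1269, -3807]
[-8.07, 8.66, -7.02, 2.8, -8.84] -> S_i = Random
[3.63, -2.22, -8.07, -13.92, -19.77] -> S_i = 3.63 + -5.85*i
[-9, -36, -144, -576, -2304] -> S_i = -9*4^i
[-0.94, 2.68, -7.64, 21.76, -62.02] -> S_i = -0.94*(-2.85)^i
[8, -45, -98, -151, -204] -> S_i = 8 + -53*i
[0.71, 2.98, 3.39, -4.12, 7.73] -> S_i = Random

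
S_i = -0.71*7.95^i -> [-0.71, -5.64, -44.87, -356.75, -2836.13]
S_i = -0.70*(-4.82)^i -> [-0.7, 3.37, -16.26, 78.39, -377.82]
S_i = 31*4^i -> [31, 124, 496, 1984, 7936]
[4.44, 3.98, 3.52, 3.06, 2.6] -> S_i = 4.44 + -0.46*i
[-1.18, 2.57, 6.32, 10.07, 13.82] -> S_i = -1.18 + 3.75*i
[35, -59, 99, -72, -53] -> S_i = Random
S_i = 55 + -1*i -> [55, 54, 53, 52, 51]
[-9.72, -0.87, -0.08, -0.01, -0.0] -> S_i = -9.72*0.09^i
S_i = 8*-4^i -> [8, -32, 128, -512, 2048]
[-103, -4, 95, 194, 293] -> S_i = -103 + 99*i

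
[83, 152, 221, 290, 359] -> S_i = 83 + 69*i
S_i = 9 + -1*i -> [9, 8, 7, 6, 5]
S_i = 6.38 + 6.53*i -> [6.38, 12.91, 19.44, 25.97, 32.5]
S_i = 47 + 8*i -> [47, 55, 63, 71, 79]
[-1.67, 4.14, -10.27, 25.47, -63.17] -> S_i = -1.67*(-2.48)^i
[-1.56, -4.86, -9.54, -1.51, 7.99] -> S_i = Random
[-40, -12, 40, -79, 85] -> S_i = Random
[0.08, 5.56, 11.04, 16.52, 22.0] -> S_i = 0.08 + 5.48*i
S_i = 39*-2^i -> [39, -78, 156, -312, 624]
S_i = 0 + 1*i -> [0, 1, 2, 3, 4]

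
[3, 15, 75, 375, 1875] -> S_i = 3*5^i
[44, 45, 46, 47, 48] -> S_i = 44 + 1*i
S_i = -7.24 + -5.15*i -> [-7.24, -12.39, -17.54, -22.69, -27.84]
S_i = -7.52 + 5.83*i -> [-7.52, -1.69, 4.14, 9.97, 15.8]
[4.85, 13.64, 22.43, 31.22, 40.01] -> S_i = 4.85 + 8.79*i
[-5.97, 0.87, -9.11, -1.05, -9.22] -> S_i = Random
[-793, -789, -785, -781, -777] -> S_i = -793 + 4*i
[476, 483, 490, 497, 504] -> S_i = 476 + 7*i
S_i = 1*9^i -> [1, 9, 81, 729, 6561]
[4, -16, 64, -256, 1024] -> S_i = 4*-4^i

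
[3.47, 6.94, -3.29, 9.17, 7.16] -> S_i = Random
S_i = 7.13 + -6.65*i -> [7.13, 0.48, -6.17, -12.82, -19.47]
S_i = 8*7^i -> [8, 56, 392, 2744, 19208]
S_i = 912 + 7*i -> [912, 919, 926, 933, 940]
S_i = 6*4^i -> [6, 24, 96, 384, 1536]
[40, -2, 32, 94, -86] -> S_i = Random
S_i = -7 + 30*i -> [-7, 23, 53, 83, 113]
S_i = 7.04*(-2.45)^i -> [7.04, -17.25, 42.26, -103.53, 253.65]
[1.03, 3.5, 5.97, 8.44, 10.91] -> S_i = 1.03 + 2.47*i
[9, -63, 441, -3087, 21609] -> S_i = 9*-7^i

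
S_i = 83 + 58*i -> [83, 141, 199, 257, 315]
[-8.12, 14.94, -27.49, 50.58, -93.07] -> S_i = -8.12*(-1.84)^i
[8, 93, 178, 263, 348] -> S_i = 8 + 85*i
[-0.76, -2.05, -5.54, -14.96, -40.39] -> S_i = -0.76*2.70^i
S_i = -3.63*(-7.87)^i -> [-3.63, 28.57, -224.83, 1769.42, -13925.33]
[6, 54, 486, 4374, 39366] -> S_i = 6*9^i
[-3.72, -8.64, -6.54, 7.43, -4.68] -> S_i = Random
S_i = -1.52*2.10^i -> [-1.52, -3.19, -6.7, -14.08, -29.56]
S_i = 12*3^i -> [12, 36, 108, 324, 972]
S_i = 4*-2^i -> [4, -8, 16, -32, 64]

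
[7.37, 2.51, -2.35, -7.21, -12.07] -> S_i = 7.37 + -4.86*i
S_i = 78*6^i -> [78, 468, 2808, 16848, 101088]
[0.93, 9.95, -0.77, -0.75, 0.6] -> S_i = Random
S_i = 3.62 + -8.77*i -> [3.62, -5.15, -13.92, -22.69, -31.46]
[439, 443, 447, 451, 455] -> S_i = 439 + 4*i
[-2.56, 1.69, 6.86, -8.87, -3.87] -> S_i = Random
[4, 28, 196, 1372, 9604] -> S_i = 4*7^i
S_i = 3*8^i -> [3, 24, 192, 1536, 12288]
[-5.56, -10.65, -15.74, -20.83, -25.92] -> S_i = -5.56 + -5.09*i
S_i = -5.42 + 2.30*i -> [-5.42, -3.12, -0.82, 1.48, 3.78]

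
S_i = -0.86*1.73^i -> [-0.86, -1.49, -2.57, -4.45, -7.7]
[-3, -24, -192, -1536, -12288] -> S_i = -3*8^i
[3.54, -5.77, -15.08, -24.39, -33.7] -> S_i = 3.54 + -9.31*i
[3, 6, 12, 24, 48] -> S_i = 3*2^i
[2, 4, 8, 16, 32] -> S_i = 2*2^i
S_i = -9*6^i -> [-9, -54, -324, -1944, -11664]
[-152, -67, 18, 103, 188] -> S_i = -152 + 85*i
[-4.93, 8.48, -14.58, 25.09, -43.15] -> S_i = -4.93*(-1.72)^i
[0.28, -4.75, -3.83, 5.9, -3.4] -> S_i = Random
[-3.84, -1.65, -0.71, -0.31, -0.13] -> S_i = -3.84*0.43^i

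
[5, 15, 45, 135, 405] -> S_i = 5*3^i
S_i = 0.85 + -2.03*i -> [0.85, -1.18, -3.21, -5.24, -7.27]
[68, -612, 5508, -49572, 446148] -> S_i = 68*-9^i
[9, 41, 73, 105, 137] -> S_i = 9 + 32*i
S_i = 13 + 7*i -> [13, 20, 27, 34, 41]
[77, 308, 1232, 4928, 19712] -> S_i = 77*4^i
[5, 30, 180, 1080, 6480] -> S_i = 5*6^i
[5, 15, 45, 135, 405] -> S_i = 5*3^i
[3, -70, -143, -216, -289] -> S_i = 3 + -73*i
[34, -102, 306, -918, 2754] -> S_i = 34*-3^i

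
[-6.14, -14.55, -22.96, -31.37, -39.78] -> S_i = -6.14 + -8.41*i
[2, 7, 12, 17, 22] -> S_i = 2 + 5*i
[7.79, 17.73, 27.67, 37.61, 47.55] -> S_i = 7.79 + 9.94*i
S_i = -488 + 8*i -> [-488, -480, -472, -464, -456]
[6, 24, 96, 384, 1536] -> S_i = 6*4^i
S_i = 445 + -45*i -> [445, 400, 355, 310, 265]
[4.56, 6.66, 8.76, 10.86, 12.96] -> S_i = 4.56 + 2.10*i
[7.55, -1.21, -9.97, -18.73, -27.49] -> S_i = 7.55 + -8.76*i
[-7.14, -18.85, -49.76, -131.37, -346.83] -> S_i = -7.14*2.64^i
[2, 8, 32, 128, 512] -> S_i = 2*4^i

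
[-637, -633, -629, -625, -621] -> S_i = -637 + 4*i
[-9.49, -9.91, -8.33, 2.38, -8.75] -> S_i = Random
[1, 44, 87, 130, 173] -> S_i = 1 + 43*i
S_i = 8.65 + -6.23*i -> [8.65, 2.42, -3.81, -10.04, -16.27]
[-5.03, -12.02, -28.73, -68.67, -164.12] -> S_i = -5.03*2.39^i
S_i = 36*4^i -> [36, 144, 576, 2304, 9216]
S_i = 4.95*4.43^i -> [4.95, 21.93, 97.14, 430.34, 1906.43]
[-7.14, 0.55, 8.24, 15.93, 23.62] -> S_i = -7.14 + 7.69*i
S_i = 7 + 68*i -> [7, 75, 143, 211, 279]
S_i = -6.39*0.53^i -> [-6.39, -3.39, -1.79, -0.95, -0.5]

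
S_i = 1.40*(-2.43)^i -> [1.4, -3.4, 8.27, -20.09, 48.81]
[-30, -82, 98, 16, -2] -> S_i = Random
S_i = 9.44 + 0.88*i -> [9.44, 10.32, 11.2, 12.08, 12.96]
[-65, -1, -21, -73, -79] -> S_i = Random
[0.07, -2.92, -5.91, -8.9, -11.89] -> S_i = 0.07 + -2.99*i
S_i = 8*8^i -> [8, 64, 512, 4096, 32768]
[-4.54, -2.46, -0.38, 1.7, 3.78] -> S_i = -4.54 + 2.08*i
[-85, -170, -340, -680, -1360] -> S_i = -85*2^i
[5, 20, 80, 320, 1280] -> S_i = 5*4^i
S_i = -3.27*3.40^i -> [-3.27, -11.12, -37.8, -128.52, -436.98]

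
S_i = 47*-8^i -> [47, -376, 3008, -24064, 192512]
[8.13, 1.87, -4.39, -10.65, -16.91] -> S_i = 8.13 + -6.26*i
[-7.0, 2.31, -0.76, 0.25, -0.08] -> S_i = -7.00*(-0.33)^i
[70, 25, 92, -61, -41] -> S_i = Random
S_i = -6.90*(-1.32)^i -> [-6.9, 9.11, -12.02, 15.87, -20.95]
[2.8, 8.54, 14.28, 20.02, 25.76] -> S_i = 2.80 + 5.74*i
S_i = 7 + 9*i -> [7, 16, 25, 34, 43]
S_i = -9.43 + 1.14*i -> [-9.43, -8.29, -7.15, -6.01, -4.87]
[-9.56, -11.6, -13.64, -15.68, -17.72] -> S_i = -9.56 + -2.04*i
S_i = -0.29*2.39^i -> [-0.29, -0.69, -1.66, -3.96, -9.46]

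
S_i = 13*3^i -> [13, 39, 117, 351, 1053]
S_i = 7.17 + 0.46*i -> [7.17, 7.63, 8.09, 8.55, 9.01]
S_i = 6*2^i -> [6, 12, 24, 48, 96]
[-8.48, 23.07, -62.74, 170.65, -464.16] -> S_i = -8.48*(-2.72)^i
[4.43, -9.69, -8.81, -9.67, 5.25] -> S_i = Random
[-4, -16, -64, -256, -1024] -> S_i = -4*4^i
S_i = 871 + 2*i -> [871, 873, 875, 877, 879]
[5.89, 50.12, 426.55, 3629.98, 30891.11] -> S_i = 5.89*8.51^i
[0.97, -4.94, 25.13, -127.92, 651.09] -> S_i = 0.97*(-5.09)^i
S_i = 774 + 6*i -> [774, 780, 786, 792, 798]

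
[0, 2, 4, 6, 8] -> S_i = 0 + 2*i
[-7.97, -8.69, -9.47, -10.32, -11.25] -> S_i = -7.97*1.09^i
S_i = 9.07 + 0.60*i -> [9.07, 9.67, 10.27, 10.87, 11.47]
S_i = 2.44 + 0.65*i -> [2.44, 3.09, 3.74, 4.39, 5.04]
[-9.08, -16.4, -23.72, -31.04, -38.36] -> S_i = -9.08 + -7.32*i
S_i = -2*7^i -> [-2, -14, -98, -686, -4802]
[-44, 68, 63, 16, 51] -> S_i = Random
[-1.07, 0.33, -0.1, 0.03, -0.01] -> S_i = -1.07*(-0.31)^i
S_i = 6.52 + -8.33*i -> [6.52, -1.81, -10.14, -18.47, -26.8]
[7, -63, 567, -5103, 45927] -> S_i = 7*-9^i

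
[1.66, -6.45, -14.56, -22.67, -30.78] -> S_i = 1.66 + -8.11*i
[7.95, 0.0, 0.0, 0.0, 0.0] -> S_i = 7.95*0.00^i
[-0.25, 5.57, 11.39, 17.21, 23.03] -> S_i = -0.25 + 5.82*i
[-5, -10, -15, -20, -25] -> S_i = -5 + -5*i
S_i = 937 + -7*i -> [937, 930, 923, 916, 909]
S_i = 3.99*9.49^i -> [3.99, 37.87, 359.34, 3410.13, 32362.18]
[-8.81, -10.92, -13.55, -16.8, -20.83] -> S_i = -8.81*1.24^i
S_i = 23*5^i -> [23, 115, 575, 2875, 14375]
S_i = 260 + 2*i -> [260, 262, 264, 266, 268]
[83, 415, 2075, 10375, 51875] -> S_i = 83*5^i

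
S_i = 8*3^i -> [8, 24, 72, 216, 648]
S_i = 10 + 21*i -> [10, 31, 52, 73, 94]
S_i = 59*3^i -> [59, 177, 531, 1593, 4779]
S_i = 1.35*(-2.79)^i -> [1.35, -3.77, 10.51, -29.32, 81.8]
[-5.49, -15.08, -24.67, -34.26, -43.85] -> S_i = -5.49 + -9.59*i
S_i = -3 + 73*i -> [-3, 70, 143, 216, 289]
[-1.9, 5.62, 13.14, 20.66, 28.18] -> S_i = -1.90 + 7.52*i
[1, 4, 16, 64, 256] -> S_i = 1*4^i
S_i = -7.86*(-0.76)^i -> [-7.86, 5.97, -4.54, 3.45, -2.62]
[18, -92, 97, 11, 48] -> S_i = Random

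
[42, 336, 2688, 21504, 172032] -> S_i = 42*8^i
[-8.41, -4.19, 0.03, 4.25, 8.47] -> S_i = -8.41 + 4.22*i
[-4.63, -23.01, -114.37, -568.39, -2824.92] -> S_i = -4.63*4.97^i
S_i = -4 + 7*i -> [-4, 3, 10, 17, 24]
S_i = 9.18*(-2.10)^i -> [9.18, -19.28, 40.48, -85.02, 178.53]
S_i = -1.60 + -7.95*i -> [-1.6, -9.55, -17.5, -25.45, -33.4]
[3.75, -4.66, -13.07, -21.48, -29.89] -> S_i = 3.75 + -8.41*i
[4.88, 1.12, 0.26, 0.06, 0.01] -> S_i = 4.88*0.23^i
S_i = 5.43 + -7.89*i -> [5.43, -2.46, -10.35, -18.24, -26.13]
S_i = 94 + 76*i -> [94, 170, 246, 322, 398]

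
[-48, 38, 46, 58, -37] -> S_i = Random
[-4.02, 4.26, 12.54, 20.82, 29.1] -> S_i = -4.02 + 8.28*i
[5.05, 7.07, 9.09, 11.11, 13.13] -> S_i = 5.05 + 2.02*i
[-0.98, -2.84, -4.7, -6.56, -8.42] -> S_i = -0.98 + -1.86*i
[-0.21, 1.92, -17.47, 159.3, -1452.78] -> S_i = -0.21*(-9.12)^i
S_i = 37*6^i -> [37, 222, 1332, 7992, 47952]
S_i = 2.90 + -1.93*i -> [2.9, 0.97, -0.96, -2.89, -4.82]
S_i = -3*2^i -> [-3, -6, -12, -24, -48]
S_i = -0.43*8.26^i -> [-0.43, -3.55, -29.34, -242.33, -2001.65]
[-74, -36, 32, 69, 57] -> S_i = Random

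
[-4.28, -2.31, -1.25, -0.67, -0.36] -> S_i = -4.28*0.54^i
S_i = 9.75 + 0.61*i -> [9.75, 10.36, 10.97, 11.58, 12.19]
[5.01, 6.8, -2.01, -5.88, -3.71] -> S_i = Random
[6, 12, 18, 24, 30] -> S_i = 6 + 6*i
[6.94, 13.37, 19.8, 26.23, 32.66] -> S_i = 6.94 + 6.43*i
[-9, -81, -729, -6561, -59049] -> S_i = -9*9^i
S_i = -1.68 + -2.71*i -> [-1.68, -4.39, -7.1, -9.81, -12.52]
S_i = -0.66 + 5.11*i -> [-0.66, 4.45, 9.56, 14.67, 19.78]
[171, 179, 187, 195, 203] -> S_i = 171 + 8*i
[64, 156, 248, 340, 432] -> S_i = 64 + 92*i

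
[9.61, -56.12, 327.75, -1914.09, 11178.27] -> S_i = 9.61*(-5.84)^i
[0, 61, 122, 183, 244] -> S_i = 0 + 61*i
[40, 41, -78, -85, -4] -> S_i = Random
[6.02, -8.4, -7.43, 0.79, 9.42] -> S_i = Random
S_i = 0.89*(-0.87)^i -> [0.89, -0.77, 0.67, -0.59, 0.51]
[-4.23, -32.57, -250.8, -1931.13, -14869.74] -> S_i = -4.23*7.70^i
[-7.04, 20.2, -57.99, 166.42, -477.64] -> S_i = -7.04*(-2.87)^i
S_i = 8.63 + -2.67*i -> [8.63, 5.96, 3.29, 0.62, -2.05]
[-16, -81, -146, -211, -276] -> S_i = -16 + -65*i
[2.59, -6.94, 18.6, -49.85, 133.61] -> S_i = 2.59*(-2.68)^i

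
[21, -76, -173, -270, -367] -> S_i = 21 + -97*i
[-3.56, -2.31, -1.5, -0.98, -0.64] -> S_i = -3.56*0.65^i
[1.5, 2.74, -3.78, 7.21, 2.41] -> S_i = Random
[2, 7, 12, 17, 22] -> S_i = 2 + 5*i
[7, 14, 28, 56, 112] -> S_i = 7*2^i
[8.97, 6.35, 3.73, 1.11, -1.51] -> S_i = 8.97 + -2.62*i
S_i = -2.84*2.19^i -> [-2.84, -6.22, -13.62, -29.83, -65.33]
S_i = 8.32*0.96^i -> [8.32, 7.99, 7.67, 7.36, 7.07]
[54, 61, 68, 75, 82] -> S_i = 54 + 7*i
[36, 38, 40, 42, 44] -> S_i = 36 + 2*i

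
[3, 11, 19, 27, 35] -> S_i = 3 + 8*i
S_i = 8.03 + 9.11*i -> [8.03, 17.14, 26.25, 35.36, 44.47]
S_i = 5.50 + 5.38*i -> [5.5, 10.88, 16.26, 21.64, 27.02]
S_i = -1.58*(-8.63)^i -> [-1.58, 13.64, -117.67, 1015.52, -8763.96]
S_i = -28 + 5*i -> [-28, -23, -18, -13, -8]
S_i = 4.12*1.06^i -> [4.12, 4.37, 4.63, 4.91, 5.2]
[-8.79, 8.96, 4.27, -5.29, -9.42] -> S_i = Random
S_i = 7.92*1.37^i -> [7.92, 10.85, 14.87, 20.37, 27.9]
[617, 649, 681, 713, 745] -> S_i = 617 + 32*i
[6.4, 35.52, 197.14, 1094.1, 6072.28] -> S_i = 6.40*5.55^i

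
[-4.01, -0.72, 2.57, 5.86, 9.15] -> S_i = -4.01 + 3.29*i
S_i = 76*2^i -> [76, 152, 304, 608, 1216]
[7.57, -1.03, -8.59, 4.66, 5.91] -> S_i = Random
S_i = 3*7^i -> [3, 21, 147, 1029, 7203]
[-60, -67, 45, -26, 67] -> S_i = Random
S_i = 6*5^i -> [6, 30, 150, 750, 3750]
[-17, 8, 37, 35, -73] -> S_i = Random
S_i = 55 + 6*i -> [55, 61, 67, 73, 79]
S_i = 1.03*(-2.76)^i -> [1.03, -2.84, 7.85, -21.66, 59.77]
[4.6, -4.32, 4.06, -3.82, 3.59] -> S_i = 4.60*(-0.94)^i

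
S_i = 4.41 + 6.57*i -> [4.41, 10.98, 17.55, 24.12, 30.69]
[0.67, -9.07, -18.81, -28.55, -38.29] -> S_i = 0.67 + -9.74*i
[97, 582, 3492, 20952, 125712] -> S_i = 97*6^i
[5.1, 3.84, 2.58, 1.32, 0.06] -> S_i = 5.10 + -1.26*i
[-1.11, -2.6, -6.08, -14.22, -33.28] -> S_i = -1.11*2.34^i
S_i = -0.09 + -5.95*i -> [-0.09, -6.04, -11.99, -17.94, -23.89]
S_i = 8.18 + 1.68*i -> [8.18, 9.86, 11.54, 13.22, 14.9]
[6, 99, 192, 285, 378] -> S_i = 6 + 93*i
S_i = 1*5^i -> [1, 5, 25, 125, 625]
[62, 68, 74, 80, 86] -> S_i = 62 + 6*i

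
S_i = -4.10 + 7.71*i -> [-4.1, 3.61, 11.32, 19.03, 26.74]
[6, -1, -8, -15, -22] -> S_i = 6 + -7*i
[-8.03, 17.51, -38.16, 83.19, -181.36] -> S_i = -8.03*(-2.18)^i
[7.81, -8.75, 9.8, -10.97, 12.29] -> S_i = 7.81*(-1.12)^i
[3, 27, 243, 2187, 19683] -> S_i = 3*9^i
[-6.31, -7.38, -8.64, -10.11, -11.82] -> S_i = -6.31*1.17^i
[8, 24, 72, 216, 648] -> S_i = 8*3^i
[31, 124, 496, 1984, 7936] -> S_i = 31*4^i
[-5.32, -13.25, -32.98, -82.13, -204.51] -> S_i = -5.32*2.49^i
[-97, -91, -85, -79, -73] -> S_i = -97 + 6*i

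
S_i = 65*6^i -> [65, 390, 2340, 14040, 84240]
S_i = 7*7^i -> [7, 49, 343, 2401, 16807]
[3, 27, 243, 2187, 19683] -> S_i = 3*9^i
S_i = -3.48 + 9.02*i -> [-3.48, 5.54, 14.56, 23.58, 32.6]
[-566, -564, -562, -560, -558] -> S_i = -566 + 2*i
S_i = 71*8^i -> [71, 568, 4544, 36352, 290816]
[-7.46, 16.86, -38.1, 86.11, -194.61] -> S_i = -7.46*(-2.26)^i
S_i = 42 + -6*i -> [42, 36, 30, 24, 18]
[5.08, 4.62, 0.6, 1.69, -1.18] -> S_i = Random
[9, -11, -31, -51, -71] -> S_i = 9 + -20*i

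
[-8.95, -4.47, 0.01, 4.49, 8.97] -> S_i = -8.95 + 4.48*i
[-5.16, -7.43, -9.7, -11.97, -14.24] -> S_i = -5.16 + -2.27*i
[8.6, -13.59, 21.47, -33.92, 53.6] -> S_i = 8.60*(-1.58)^i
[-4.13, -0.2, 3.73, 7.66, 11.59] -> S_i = -4.13 + 3.93*i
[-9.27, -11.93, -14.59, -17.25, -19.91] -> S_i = -9.27 + -2.66*i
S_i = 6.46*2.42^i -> [6.46, 15.63, 37.83, 91.55, 221.56]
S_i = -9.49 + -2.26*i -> [-9.49, -11.75, -14.01, -16.27, -18.53]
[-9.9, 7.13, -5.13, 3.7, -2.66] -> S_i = -9.90*(-0.72)^i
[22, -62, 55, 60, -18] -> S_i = Random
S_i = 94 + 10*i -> [94, 104, 114, 124, 134]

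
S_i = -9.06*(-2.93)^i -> [-9.06, 26.55, -77.78, 227.89, -667.73]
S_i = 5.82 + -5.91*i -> [5.82, -0.09, -6.0, -11.91, -17.82]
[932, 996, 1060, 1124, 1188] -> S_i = 932 + 64*i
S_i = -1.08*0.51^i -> [-1.08, -0.55, -0.28, -0.14, -0.07]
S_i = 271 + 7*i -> [271, 278, 285, 292, 299]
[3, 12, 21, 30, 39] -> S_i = 3 + 9*i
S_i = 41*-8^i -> [41, -328, 2624, -20992, 167936]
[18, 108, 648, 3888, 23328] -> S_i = 18*6^i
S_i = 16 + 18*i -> [16, 34, 52, 70, 88]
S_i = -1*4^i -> [-1, -4, -16, -64, -256]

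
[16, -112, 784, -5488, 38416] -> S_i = 16*-7^i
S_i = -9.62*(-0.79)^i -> [-9.62, 7.6, -6.0, 4.74, -3.75]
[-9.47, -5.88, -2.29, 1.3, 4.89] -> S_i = -9.47 + 3.59*i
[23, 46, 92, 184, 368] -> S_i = 23*2^i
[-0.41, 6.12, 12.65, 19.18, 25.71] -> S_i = -0.41 + 6.53*i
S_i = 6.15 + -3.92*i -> [6.15, 2.23, -1.69, -5.61, -9.53]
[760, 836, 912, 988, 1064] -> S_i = 760 + 76*i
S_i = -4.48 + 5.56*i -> [-4.48, 1.08, 6.64, 12.2, 17.76]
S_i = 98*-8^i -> [98, -784, 6272, -50176, 401408]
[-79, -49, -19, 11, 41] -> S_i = -79 + 30*i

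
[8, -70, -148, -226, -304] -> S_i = 8 + -78*i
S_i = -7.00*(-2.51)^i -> [-7.0, 17.57, -44.1, 110.69, -277.84]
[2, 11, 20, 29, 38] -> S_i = 2 + 9*i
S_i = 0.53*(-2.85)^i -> [0.53, -1.51, 4.3, -12.27, 34.97]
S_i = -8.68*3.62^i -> [-8.68, -31.42, -113.75, -411.76, -1490.58]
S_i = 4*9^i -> [4, 36, 324, 2916, 26244]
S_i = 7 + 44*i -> [7, 51, 95, 139, 183]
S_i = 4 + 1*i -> [4, 5, 6, 7, 8]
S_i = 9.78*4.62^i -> [9.78, 45.18, 208.75, 964.42, 4455.61]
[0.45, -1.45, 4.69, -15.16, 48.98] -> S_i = 0.45*(-3.23)^i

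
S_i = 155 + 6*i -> [155, 161, 167, 173, 179]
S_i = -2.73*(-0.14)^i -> [-2.73, 0.38, -0.05, 0.01, -0.0]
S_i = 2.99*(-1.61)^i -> [2.99, -4.81, 7.75, -12.48, 20.09]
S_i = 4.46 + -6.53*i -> [4.46, -2.07, -8.6, -15.13, -21.66]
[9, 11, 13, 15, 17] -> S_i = 9 + 2*i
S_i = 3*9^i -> [3, 27, 243, 2187, 19683]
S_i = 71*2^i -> [71, 142, 284, 568, 1136]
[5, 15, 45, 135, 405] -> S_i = 5*3^i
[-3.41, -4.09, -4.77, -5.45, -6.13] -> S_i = -3.41 + -0.68*i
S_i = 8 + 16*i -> [8, 24, 40, 56, 72]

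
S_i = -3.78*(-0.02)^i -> [-3.78, 0.08, -0.0, 0.0, -0.0]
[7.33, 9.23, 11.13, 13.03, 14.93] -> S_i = 7.33 + 1.90*i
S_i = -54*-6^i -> [-54, 324, -1944, 11664, -69984]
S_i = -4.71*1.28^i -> [-4.71, -6.03, -7.72, -9.88, -12.64]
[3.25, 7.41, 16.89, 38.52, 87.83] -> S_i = 3.25*2.28^i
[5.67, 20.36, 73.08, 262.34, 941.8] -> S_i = 5.67*3.59^i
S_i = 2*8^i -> [2, 16, 128, 1024, 8192]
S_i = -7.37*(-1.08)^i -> [-7.37, 7.96, -8.6, 9.28, -10.03]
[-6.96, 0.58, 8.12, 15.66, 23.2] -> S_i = -6.96 + 7.54*i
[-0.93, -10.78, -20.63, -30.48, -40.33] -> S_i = -0.93 + -9.85*i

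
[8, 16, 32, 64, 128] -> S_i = 8*2^i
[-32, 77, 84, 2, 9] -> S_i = Random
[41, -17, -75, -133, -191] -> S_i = 41 + -58*i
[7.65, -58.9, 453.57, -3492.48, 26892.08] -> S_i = 7.65*(-7.70)^i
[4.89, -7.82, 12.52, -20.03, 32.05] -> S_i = 4.89*(-1.60)^i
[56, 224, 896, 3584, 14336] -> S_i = 56*4^i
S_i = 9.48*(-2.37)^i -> [9.48, -22.47, 53.25, -126.2, 299.09]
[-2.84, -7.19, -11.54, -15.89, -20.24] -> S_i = -2.84 + -4.35*i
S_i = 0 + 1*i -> [0, 1, 2, 3, 4]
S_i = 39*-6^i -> [39, -234, 1404, -8424, 50544]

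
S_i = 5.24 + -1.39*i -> [5.24, 3.85, 2.46, 1.07, -0.32]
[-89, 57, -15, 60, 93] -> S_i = Random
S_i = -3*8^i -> [-3, -24, -192, -1536, -12288]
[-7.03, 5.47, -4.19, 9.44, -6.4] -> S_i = Random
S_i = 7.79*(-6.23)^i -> [7.79, -48.53, 302.35, -1883.66, 11735.18]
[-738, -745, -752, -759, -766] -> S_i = -738 + -7*i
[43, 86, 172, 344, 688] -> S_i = 43*2^i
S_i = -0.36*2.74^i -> [-0.36, -0.99, -2.7, -7.41, -20.29]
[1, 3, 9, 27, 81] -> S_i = 1*3^i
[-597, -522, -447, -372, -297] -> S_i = -597 + 75*i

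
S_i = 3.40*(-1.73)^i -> [3.4, -5.88, 10.18, -17.6, 30.46]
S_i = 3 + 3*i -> [3, 6, 9, 12, 15]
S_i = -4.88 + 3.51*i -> [-4.88, -1.37, 2.14, 5.65, 9.16]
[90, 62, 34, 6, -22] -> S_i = 90 + -28*i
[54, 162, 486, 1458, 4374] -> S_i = 54*3^i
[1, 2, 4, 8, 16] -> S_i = 1*2^i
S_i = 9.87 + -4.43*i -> [9.87, 5.44, 1.01, -3.42, -7.85]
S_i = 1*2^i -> [1, 2, 4, 8, 16]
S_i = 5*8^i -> [5, 40, 320, 2560, 20480]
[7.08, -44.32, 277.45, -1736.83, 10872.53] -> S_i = 7.08*(-6.26)^i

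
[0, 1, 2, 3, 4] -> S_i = 0 + 1*i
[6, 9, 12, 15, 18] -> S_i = 6 + 3*i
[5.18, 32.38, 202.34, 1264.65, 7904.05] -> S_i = 5.18*6.25^i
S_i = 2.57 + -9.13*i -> [2.57, -6.56, -15.69, -24.82, -33.95]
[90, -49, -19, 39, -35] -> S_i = Random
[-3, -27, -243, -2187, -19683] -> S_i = -3*9^i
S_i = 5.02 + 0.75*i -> [5.02, 5.77, 6.52, 7.27, 8.02]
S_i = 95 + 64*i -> [95, 159, 223, 287, 351]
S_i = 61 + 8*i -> [61, 69, 77, 85, 93]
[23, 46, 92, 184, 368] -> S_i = 23*2^i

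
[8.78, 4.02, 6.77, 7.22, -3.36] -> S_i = Random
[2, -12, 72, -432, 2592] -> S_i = 2*-6^i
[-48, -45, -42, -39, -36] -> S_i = -48 + 3*i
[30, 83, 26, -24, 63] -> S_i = Random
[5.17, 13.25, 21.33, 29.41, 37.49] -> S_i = 5.17 + 8.08*i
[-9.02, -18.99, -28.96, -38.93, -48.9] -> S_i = -9.02 + -9.97*i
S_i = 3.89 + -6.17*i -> [3.89, -2.28, -8.45, -14.62, -20.79]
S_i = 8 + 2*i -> [8, 10, 12, 14, 16]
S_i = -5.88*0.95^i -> [-5.88, -5.59, -5.31, -5.04, -4.79]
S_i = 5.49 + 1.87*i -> [5.49, 7.36, 9.23, 11.1, 12.97]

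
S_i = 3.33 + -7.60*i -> [3.33, -4.27, -11.87, -19.47, -27.07]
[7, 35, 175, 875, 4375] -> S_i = 7*5^i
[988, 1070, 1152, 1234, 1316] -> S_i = 988 + 82*i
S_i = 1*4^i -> [1, 4, 16, 64, 256]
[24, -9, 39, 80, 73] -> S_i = Random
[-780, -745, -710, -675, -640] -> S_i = -780 + 35*i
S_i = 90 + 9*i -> [90, 99, 108, 117, 126]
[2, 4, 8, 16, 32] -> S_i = 2*2^i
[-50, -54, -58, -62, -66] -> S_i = -50 + -4*i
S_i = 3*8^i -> [3, 24, 192, 1536, 12288]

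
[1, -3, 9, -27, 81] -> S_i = 1*-3^i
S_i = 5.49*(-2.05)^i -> [5.49, -11.25, 23.07, -47.3, 96.96]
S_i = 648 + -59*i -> [648, 589, 530, 471, 412]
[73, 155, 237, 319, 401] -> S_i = 73 + 82*i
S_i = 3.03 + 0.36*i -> [3.03, 3.39, 3.75, 4.11, 4.47]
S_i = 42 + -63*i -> [42, -21, -84, -147, -210]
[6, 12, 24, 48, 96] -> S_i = 6*2^i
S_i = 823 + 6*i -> [823, 829, 835, 841, 847]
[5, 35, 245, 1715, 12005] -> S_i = 5*7^i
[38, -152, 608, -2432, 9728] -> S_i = 38*-4^i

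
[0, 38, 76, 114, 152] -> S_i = 0 + 38*i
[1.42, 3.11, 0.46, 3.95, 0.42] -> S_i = Random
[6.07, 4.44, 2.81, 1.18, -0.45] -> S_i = 6.07 + -1.63*i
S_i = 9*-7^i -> [9, -63, 441, -3087, 21609]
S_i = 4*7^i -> [4, 28, 196, 1372, 9604]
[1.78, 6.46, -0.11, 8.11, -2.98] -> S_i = Random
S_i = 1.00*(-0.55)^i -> [1.0, -0.55, 0.3, -0.17, 0.09]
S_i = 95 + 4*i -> [95, 99, 103, 107, 111]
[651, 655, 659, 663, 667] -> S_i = 651 + 4*i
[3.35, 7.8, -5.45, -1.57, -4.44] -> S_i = Random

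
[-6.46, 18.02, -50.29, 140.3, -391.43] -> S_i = -6.46*(-2.79)^i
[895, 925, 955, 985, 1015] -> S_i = 895 + 30*i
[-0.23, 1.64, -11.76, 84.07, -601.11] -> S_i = -0.23*(-7.15)^i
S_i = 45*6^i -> [45, 270, 1620, 9720, 58320]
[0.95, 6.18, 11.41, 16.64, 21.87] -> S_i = 0.95 + 5.23*i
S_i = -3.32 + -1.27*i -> [-3.32, -4.59, -5.86, -7.13, -8.4]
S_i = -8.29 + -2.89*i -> [-8.29, -11.18, -14.07, -16.96, -19.85]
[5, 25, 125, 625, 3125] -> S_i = 5*5^i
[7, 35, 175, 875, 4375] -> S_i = 7*5^i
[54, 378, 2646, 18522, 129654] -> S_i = 54*7^i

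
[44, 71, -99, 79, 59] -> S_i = Random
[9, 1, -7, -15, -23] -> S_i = 9 + -8*i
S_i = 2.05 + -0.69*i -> [2.05, 1.36, 0.67, -0.02, -0.71]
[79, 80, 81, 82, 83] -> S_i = 79 + 1*i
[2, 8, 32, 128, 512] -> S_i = 2*4^i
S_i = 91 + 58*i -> [91, 149, 207, 265, 323]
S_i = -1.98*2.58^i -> [-1.98, -5.11, -13.18, -34.0, -87.73]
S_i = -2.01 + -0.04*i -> [-2.01, -2.05, -2.09, -2.13, -2.17]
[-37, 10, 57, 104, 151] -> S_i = -37 + 47*i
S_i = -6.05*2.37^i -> [-6.05, -14.34, -33.98, -80.54, -190.87]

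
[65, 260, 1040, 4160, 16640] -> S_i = 65*4^i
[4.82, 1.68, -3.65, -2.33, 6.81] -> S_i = Random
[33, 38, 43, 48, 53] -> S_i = 33 + 5*i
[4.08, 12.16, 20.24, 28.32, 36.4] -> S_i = 4.08 + 8.08*i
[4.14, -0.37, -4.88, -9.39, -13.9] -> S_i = 4.14 + -4.51*i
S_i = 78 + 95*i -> [78, 173, 268, 363, 458]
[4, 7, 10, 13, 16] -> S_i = 4 + 3*i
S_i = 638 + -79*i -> [638, 559, 480, 401, 322]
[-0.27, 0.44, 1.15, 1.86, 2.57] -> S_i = -0.27 + 0.71*i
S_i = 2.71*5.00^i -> [2.71, 13.55, 67.75, 338.75, 1693.75]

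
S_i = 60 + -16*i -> [60, 44, 28, 12, -4]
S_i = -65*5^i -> [-65, -325, -1625, -8125, -40625]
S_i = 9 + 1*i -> [9, 10, 11, 12, 13]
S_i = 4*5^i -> [4, 20, 100, 500, 2500]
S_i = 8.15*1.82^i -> [8.15, 14.83, 27.0, 49.13, 89.42]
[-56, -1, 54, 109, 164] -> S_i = -56 + 55*i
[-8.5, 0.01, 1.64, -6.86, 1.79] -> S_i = Random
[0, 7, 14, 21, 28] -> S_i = 0 + 7*i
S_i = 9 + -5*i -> [9, 4, -1, -6, -11]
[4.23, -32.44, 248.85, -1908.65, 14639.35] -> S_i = 4.23*(-7.67)^i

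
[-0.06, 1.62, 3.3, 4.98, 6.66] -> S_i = -0.06 + 1.68*i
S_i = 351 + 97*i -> [351, 448, 545, 642, 739]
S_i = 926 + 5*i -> [926, 931, 936, 941, 946]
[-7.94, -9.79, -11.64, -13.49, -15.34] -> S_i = -7.94 + -1.85*i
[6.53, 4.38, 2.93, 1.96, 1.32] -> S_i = 6.53*0.67^i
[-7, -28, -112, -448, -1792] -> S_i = -7*4^i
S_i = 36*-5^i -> [36, -180, 900, -4500, 22500]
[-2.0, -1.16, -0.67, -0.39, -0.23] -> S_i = -2.00*0.58^i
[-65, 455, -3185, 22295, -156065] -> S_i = -65*-7^i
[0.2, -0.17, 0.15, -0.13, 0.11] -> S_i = 0.20*(-0.87)^i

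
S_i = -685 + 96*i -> [-685, -589, -493, -397, -301]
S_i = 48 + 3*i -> [48, 51, 54, 57, 60]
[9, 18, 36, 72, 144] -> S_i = 9*2^i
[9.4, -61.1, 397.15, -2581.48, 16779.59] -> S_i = 9.40*(-6.50)^i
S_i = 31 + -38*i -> [31, -7, -45, -83, -121]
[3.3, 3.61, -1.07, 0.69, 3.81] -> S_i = Random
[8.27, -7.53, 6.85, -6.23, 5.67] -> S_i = 8.27*(-0.91)^i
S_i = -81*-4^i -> [-81, 324, -1296, 5184, -20736]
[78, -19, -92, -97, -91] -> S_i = Random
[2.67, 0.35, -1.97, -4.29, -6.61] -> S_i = 2.67 + -2.32*i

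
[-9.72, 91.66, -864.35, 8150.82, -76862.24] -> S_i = -9.72*(-9.43)^i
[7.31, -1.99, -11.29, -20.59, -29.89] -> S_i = 7.31 + -9.30*i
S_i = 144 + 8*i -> [144, 152, 160, 168, 176]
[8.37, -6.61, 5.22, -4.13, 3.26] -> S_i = 8.37*(-0.79)^i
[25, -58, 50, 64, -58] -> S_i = Random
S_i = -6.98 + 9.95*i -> [-6.98, 2.97, 12.92, 22.87, 32.82]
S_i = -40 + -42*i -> [-40, -82, -124, -166, -208]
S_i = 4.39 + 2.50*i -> [4.39, 6.89, 9.39, 11.89, 14.39]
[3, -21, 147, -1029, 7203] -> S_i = 3*-7^i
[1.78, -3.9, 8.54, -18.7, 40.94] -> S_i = 1.78*(-2.19)^i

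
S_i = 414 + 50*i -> [414, 464, 514, 564, 614]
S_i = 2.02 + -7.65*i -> [2.02, -5.63, -13.28, -20.93, -28.58]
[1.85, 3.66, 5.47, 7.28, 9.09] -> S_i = 1.85 + 1.81*i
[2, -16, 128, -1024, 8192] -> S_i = 2*-8^i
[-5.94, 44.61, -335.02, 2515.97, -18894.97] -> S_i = -5.94*(-7.51)^i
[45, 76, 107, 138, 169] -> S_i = 45 + 31*i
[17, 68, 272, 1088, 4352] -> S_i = 17*4^i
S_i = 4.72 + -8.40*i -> [4.72, -3.68, -12.08, -20.48, -28.88]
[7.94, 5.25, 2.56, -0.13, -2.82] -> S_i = 7.94 + -2.69*i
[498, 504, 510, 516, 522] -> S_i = 498 + 6*i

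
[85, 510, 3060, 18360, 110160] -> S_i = 85*6^i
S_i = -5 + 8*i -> [-5, 3, 11, 19, 27]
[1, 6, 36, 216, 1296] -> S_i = 1*6^i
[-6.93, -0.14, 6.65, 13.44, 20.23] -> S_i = -6.93 + 6.79*i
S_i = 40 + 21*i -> [40, 61, 82, 103, 124]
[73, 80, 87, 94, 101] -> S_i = 73 + 7*i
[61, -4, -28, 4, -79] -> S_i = Random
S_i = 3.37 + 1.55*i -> [3.37, 4.92, 6.47, 8.02, 9.57]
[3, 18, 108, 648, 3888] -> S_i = 3*6^i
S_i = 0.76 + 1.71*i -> [0.76, 2.47, 4.18, 5.89, 7.6]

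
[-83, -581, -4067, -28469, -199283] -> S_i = -83*7^i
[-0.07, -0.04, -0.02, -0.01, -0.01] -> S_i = -0.07*0.55^i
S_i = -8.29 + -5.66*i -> [-8.29, -13.95, -19.61, -25.27, -30.93]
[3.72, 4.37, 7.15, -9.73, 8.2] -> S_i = Random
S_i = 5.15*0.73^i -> [5.15, 3.76, 2.74, 2.0, 1.46]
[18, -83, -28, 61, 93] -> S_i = Random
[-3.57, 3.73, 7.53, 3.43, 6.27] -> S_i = Random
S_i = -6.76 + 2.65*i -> [-6.76, -4.11, -1.46, 1.19, 3.84]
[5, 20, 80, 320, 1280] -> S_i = 5*4^i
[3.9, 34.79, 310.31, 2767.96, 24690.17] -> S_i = 3.90*8.92^i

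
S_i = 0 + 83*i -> [0, 83, 166, 249, 332]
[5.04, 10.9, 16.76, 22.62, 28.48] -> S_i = 5.04 + 5.86*i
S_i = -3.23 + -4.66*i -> [-3.23, -7.89, -12.55, -17.21, -21.87]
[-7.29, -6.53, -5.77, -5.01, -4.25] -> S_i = -7.29 + 0.76*i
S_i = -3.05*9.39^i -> [-3.05, -28.64, -268.92, -2525.2, -23711.67]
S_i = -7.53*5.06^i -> [-7.53, -38.1, -192.8, -975.54, -4936.25]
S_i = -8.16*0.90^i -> [-8.16, -7.34, -6.61, -5.95, -5.35]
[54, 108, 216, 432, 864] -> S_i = 54*2^i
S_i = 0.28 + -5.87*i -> [0.28, -5.59, -11.46, -17.33, -23.2]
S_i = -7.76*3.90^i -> [-7.76, -30.26, -118.03, -460.32, -1795.23]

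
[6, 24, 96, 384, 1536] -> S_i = 6*4^i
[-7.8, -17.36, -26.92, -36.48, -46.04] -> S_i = -7.80 + -9.56*i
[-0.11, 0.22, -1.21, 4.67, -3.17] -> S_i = Random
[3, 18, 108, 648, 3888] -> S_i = 3*6^i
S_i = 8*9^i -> [8, 72, 648, 5832, 52488]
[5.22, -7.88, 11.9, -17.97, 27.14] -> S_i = 5.22*(-1.51)^i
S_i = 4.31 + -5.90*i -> [4.31, -1.59, -7.49, -13.39, -19.29]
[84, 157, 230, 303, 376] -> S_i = 84 + 73*i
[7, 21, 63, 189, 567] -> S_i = 7*3^i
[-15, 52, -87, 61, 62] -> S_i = Random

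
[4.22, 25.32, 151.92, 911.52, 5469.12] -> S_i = 4.22*6.00^i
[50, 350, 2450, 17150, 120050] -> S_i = 50*7^i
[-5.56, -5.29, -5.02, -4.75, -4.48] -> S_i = -5.56 + 0.27*i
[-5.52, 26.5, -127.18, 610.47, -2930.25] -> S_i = -5.52*(-4.80)^i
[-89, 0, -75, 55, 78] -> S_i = Random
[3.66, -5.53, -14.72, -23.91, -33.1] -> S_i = 3.66 + -9.19*i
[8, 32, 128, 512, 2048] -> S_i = 8*4^i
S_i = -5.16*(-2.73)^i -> [-5.16, 14.09, -38.46, 104.99, -286.62]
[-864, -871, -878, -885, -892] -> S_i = -864 + -7*i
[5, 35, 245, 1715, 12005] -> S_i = 5*7^i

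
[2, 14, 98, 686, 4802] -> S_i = 2*7^i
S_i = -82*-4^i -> [-82, 328, -1312, 5248, -20992]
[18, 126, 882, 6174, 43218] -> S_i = 18*7^i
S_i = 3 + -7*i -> [3, -4, -11, -18, -25]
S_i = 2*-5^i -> [2, -10, 50, -250, 1250]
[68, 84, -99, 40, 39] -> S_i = Random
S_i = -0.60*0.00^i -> [-0.6, -0.0, -0.0, -0.0, -0.0]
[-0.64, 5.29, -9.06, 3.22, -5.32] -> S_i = Random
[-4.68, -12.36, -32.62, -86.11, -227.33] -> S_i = -4.68*2.64^i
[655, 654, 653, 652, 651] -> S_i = 655 + -1*i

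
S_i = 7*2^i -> [7, 14, 28, 56, 112]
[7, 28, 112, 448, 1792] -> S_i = 7*4^i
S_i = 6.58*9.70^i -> [6.58, 63.83, 619.11, 6005.39, 58252.27]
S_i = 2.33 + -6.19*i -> [2.33, -3.86, -10.05, -16.24, -22.43]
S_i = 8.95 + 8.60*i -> [8.95, 17.55, 26.15, 34.75, 43.35]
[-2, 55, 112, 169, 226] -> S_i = -2 + 57*i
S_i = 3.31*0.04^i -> [3.31, 0.13, 0.01, 0.0, 0.0]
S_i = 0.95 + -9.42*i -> [0.95, -8.47, -17.89, -27.31, -36.73]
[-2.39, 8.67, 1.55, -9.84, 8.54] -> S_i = Random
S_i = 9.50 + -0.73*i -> [9.5, 8.77, 8.04, 7.31, 6.58]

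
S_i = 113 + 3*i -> [113, 116, 119, 122, 125]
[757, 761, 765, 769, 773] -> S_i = 757 + 4*i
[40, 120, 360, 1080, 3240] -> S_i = 40*3^i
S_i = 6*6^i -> [6, 36, 216, 1296, 7776]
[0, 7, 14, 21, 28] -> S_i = 0 + 7*i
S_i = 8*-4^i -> [8, -32, 128, -512, 2048]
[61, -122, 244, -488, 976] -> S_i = 61*-2^i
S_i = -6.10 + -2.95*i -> [-6.1, -9.05, -12.0, -14.95, -17.9]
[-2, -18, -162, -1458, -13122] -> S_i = -2*9^i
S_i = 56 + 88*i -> [56, 144, 232, 320, 408]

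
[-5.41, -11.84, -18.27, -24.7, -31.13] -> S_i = -5.41 + -6.43*i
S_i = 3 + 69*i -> [3, 72, 141, 210, 279]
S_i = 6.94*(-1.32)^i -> [6.94, -9.16, 12.09, -15.96, 21.07]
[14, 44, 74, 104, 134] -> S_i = 14 + 30*i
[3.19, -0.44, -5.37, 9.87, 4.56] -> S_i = Random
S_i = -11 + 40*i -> [-11, 29, 69, 109, 149]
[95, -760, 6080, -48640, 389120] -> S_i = 95*-8^i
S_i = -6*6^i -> [-6, -36, -216, -1296, -7776]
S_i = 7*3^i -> [7, 21, 63, 189, 567]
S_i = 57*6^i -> [57, 342, 2052, 12312, 73872]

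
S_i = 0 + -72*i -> [0, -72, -144, -216, -288]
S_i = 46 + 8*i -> [46, 54, 62, 70, 78]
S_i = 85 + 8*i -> [85, 93, 101, 109, 117]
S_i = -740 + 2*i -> [-740, -738, -736, -734, -732]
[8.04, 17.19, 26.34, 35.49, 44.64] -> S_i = 8.04 + 9.15*i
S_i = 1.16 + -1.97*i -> [1.16, -0.81, -2.78, -4.75, -6.72]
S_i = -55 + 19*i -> [-55, -36, -17, 2, 21]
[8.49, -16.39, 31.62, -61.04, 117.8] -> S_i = 8.49*(-1.93)^i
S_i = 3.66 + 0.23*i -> [3.66, 3.89, 4.12, 4.35, 4.58]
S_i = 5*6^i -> [5, 30, 180, 1080, 6480]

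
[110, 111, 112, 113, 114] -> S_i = 110 + 1*i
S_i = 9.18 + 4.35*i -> [9.18, 13.53, 17.88, 22.23, 26.58]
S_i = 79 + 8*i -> [79, 87, 95, 103, 111]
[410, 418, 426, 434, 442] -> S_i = 410 + 8*i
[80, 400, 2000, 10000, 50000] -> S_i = 80*5^i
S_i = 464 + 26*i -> [464, 490, 516, 542, 568]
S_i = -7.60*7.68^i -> [-7.6, -58.37, -448.27, -3442.68, -26439.82]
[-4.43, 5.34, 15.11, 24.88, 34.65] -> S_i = -4.43 + 9.77*i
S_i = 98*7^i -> [98, 686, 4802, 33614, 235298]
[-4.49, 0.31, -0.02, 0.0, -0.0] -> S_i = -4.49*(-0.07)^i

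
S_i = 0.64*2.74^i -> [0.64, 1.75, 4.8, 13.17, 36.07]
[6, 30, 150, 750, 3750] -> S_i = 6*5^i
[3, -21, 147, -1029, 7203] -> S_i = 3*-7^i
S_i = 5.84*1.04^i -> [5.84, 6.07, 6.32, 6.57, 6.83]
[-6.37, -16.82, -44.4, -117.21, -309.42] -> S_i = -6.37*2.64^i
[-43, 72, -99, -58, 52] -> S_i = Random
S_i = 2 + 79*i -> [2, 81, 160, 239, 318]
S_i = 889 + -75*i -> [889, 814, 739, 664, 589]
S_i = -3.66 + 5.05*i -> [-3.66, 1.39, 6.44, 11.49, 16.54]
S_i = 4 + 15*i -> [4, 19, 34, 49, 64]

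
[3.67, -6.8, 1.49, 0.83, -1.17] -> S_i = Random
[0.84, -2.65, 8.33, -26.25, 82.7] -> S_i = 0.84*(-3.15)^i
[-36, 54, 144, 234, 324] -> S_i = -36 + 90*i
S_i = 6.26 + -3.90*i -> [6.26, 2.36, -1.54, -5.44, -9.34]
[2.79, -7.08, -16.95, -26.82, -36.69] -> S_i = 2.79 + -9.87*i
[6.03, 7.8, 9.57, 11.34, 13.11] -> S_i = 6.03 + 1.77*i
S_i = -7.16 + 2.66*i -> [-7.16, -4.5, -1.84, 0.82, 3.48]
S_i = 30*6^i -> [30, 180, 1080, 6480, 38880]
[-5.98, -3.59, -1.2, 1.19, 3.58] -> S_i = -5.98 + 2.39*i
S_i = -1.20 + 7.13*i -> [-1.2, 5.93, 13.06, 20.19, 27.32]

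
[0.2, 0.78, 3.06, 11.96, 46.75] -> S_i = 0.20*3.91^i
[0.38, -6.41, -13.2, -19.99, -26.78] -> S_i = 0.38 + -6.79*i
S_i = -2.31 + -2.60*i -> [-2.31, -4.91, -7.51, -10.11, -12.71]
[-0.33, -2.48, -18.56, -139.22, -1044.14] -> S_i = -0.33*7.50^i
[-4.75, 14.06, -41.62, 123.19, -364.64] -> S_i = -4.75*(-2.96)^i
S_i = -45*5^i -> [-45, -225, -1125, -5625, -28125]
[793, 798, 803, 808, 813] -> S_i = 793 + 5*i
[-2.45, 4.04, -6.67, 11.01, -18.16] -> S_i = -2.45*(-1.65)^i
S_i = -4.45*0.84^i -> [-4.45, -3.74, -3.14, -2.64, -2.22]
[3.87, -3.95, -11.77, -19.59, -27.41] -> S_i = 3.87 + -7.82*i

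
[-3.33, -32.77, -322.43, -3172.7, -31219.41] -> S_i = -3.33*9.84^i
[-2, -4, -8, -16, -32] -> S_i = -2*2^i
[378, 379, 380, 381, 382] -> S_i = 378 + 1*i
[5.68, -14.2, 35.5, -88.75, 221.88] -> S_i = 5.68*(-2.50)^i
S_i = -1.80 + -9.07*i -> [-1.8, -10.87, -19.94, -29.01, -38.08]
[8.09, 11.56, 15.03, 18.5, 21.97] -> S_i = 8.09 + 3.47*i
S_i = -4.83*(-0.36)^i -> [-4.83, 1.74, -0.63, 0.23, -0.08]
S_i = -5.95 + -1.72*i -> [-5.95, -7.67, -9.39, -11.11, -12.83]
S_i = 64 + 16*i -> [64, 80, 96, 112, 128]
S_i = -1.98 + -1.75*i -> [-1.98, -3.73, -5.48, -7.23, -8.98]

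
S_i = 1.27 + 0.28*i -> [1.27, 1.55, 1.83, 2.11, 2.39]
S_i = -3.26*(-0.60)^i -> [-3.26, 1.96, -1.17, 0.7, -0.42]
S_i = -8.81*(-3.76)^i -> [-8.81, 33.13, -124.55, 468.32, -1760.87]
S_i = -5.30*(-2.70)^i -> [-5.3, 14.31, -38.64, 104.32, -281.66]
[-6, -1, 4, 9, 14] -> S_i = -6 + 5*i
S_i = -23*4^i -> [-23, -92, -368, -1472, -5888]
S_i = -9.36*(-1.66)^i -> [-9.36, 15.54, -25.79, 42.82, -71.07]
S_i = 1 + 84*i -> [1, 85, 169, 253, 337]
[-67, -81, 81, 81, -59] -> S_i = Random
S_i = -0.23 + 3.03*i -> [-0.23, 2.8, 5.83, 8.86, 11.89]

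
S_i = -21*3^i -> [-21, -63, -189, -567, -1701]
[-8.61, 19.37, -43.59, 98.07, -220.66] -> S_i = -8.61*(-2.25)^i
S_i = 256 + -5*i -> [256, 251, 246, 241, 236]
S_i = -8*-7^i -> [-8, 56, -392, 2744, -19208]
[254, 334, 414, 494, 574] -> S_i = 254 + 80*i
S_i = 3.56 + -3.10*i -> [3.56, 0.46, -2.64, -5.74, -8.84]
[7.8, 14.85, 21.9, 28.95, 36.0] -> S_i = 7.80 + 7.05*i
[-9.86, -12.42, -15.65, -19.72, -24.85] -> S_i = -9.86*1.26^i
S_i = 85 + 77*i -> [85, 162, 239, 316, 393]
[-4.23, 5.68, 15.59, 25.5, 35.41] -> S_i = -4.23 + 9.91*i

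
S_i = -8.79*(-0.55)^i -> [-8.79, 4.83, -2.66, 1.46, -0.8]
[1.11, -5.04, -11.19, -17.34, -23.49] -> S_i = 1.11 + -6.15*i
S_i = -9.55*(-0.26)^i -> [-9.55, 2.48, -0.65, 0.17, -0.04]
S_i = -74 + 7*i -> [-74, -67, -60, -53, -46]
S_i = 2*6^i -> [2, 12, 72, 432, 2592]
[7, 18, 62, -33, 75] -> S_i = Random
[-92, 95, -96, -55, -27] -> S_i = Random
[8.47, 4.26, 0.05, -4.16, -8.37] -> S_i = 8.47 + -4.21*i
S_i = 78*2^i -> [78, 156, 312, 624, 1248]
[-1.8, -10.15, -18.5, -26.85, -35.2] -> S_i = -1.80 + -8.35*i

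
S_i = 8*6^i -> [8, 48, 288, 1728, 10368]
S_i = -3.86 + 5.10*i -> [-3.86, 1.24, 6.34, 11.44, 16.54]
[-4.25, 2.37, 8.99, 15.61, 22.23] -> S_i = -4.25 + 6.62*i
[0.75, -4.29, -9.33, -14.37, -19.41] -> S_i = 0.75 + -5.04*i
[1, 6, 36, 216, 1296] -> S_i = 1*6^i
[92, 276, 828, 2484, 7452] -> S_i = 92*3^i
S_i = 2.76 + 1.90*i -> [2.76, 4.66, 6.56, 8.46, 10.36]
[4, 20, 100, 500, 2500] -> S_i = 4*5^i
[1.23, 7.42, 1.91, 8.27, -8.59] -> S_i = Random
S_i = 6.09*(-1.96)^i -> [6.09, -11.94, 23.4, -45.85, 89.88]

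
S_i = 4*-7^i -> [4, -28, 196, -1372, 9604]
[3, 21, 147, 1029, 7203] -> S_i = 3*7^i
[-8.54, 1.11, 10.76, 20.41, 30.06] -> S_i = -8.54 + 9.65*i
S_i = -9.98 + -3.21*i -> [-9.98, -13.19, -16.4, -19.61, -22.82]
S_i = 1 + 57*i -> [1, 58, 115, 172, 229]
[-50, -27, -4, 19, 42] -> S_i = -50 + 23*i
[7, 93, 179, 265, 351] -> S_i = 7 + 86*i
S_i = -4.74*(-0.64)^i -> [-4.74, 3.03, -1.94, 1.24, -0.8]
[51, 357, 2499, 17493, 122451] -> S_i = 51*7^i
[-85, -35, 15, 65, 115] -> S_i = -85 + 50*i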